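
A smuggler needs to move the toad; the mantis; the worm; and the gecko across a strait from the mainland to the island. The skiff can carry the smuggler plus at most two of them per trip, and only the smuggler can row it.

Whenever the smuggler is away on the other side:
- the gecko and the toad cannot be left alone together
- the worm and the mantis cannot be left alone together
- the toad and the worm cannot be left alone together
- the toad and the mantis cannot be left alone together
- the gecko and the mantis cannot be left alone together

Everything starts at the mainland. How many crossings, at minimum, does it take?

Counting alone: the smuggler can take at most 2 across per trip to the island, so moving all 4 needs at least 2 loaded trips out, with a return between consecutive ones — at least 3 crossings.
The safety rule pushes this higher. Following every safe sequence of crossings, the most of the 4 that can be at the island as the skiff arrives there on crossing 3 is 3 — never all 4.
So no plan with fewer than 5 crossings exists, and this one achieves 5:
1. Smuggler goes to the island with the mantis and the toad.  [the mainland: the gecko, the worm | the island: the mantis, the toad]
2. Smuggler goes back to the mainland with the toad.  [the mainland: the gecko, the toad, the worm | the island: the mantis]
3. Smuggler goes to the island with the gecko and the worm.  [the mainland: the toad | the island: the gecko, the mantis, the worm]
4. Smuggler goes back to the mainland with the mantis.  [the mainland: the mantis, the toad | the island: the gecko, the worm]
5. Smuggler goes to the island with the mantis and the toad.  [the mainland: — | the island: the gecko, the mantis, the toad, the worm]

5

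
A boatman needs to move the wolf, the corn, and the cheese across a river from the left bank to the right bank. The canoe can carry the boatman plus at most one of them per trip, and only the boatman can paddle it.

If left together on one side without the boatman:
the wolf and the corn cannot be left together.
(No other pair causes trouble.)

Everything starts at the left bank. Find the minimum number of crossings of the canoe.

5

Counting alone: the boatman can take at most 1 across per trip to the right bank, so moving all 3 needs at least 3 loaded trips out, with a return between consecutive ones — at least 5 crossings.
The plan below uses exactly 5 crossings, so it is optimal:
1. Boatman goes to the right bank with the wolf.  [the left bank: the cheese, the corn | the right bank: the wolf]
2. Boatman goes back to the left bank alone.  [the left bank: the cheese, the corn | the right bank: the wolf]
3. Boatman goes to the right bank with the cheese.  [the left bank: the corn | the right bank: the cheese, the wolf]
4. Boatman goes back to the left bank alone.  [the left bank: the corn | the right bank: the cheese, the wolf]
5. Boatman goes to the right bank with the corn.  [the left bank: — | the right bank: the cheese, the corn, the wolf]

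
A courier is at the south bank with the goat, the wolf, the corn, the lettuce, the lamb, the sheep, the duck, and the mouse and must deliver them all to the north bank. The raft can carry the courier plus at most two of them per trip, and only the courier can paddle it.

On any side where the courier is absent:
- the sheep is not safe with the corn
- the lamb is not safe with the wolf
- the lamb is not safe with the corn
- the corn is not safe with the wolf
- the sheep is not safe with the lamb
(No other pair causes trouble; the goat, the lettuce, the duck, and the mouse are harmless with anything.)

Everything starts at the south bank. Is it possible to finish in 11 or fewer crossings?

No

Counting alone: the courier can take at most 2 across per trip to the north bank, so moving all 8 needs at least 4 loaded trips out, with a return between consecutive ones — at least 7 crossings.
The safety rule pushes this higher. Following every safe sequence of crossings, the most of the 8 that can be at the north bank as the raft arrives there on crossings 7, 9, 11 is 5, 6, 7 respectively — never all 8.
So the move cannot be finished within 11 crossings. (The shortest complete plan takes 13:)
1. Courier goes to the north bank with the corn and the lamb.
2. Courier goes back to the south bank with the corn.
3. Courier goes to the north bank with the corn and the goat.
4. Courier goes back to the south bank with the corn.
5. Courier goes to the north bank with the sheep and the wolf.
6. Courier goes back to the south bank with the lamb.
7. Courier goes to the north bank with the corn and the lettuce.
8. Courier goes back to the south bank with the corn.
9. Courier goes to the north bank with the corn and the duck.
10. Courier goes back to the south bank with the corn.
11. Courier goes to the north bank with the corn and the mouse.
12. Courier goes back to the south bank with the corn.
13. Courier goes to the north bank with the corn and the lamb.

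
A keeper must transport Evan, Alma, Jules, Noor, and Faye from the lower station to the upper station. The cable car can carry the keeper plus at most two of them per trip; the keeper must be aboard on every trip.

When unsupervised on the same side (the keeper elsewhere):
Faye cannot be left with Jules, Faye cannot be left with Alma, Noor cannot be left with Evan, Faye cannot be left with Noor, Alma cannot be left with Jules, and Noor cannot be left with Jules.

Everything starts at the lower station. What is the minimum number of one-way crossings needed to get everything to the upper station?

impossible

Whatever the first load, the items left behind include a forbidden pair without the keeper. No opening move is safe, so no plan exists.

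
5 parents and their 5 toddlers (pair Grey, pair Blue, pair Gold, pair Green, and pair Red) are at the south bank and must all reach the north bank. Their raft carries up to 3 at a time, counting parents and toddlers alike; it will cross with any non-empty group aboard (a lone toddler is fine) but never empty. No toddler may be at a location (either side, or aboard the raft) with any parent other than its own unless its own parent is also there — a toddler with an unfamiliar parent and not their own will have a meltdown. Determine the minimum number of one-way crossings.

Counting alone: each trip to the north bank takes at most 3 across and each return brings at least 1 back, so after t trips out (and t−1 returns) at most 3t − (t−1) of the 10 are across; that first reaches 10 at t = 5, so at least 9 crossings are needed.
The safety rule pushes this higher. Following every safe sequence of crossings, the most of the 10 that can be at the north bank as the raft arrives there on crossing 9 is 9 — never all 10.
So no plan with fewer than 11 crossings exists, and this one achieves 11:
1. parent Grey and toddler Grey cross → the north bank.
2. parent Grey crosses ← the south bank.
3. toddler Blue, toddler Gold, and toddler Green cross → the north bank.
4. toddler Grey crosses ← the south bank.
5. parent Blue, parent Gold, and parent Green cross → the north bank.
6. parent Blue and toddler Blue cross ← the south bank.
7. parent Blue, parent Grey, and parent Red cross → the north bank.
8. toddler Gold crosses ← the south bank.
9. toddler Blue and toddler Grey cross → the north bank.
10. toddler Grey crosses ← the south bank.
11. toddler Gold, toddler Grey, and toddler Red cross → the north bank.

11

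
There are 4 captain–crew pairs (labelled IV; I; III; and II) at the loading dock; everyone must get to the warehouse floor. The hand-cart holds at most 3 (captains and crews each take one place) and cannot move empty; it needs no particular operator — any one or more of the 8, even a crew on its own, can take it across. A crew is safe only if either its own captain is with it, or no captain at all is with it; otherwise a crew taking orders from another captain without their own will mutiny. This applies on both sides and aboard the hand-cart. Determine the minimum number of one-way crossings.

9

Counting alone: each trip to the warehouse floor takes at most 3 across and each return brings at least 1 back, so after t trips out (and t−1 returns) at most 3t − (t−1) of the 8 are across; that first reaches 8 at t = 4, so at least 7 crossings are needed.
The safety rule pushes this higher. Following every safe sequence of crossings, the most of the 8 that can be at the warehouse floor as the hand-cart arrives there on crossing 7 is 7 — never all 8.
So no plan with fewer than 9 crossings exists, and this one achieves 9:
1. captain IV and crew IV cross → the warehouse floor.
2. captain IV crosses ← the loading dock.
3. captain I, captain IV, and crew I cross → the warehouse floor.
4. captain IV and crew IV cross ← the loading dock.
5. captain II, captain III, and captain IV cross → the warehouse floor.
6. crew I crosses ← the loading dock.
7. crew I and crew IV cross → the warehouse floor.
8. crew IV crosses ← the loading dock.
9. crew II, crew III, and crew IV cross → the warehouse floor.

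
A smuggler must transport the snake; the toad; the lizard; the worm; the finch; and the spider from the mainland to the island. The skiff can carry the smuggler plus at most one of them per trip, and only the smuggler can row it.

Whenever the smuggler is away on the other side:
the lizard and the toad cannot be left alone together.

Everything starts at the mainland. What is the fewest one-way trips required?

Counting alone: the smuggler can take at most 1 across per trip to the island, so moving all 6 needs at least 6 loaded trips out, with a return between consecutive ones — at least 11 crossings.
The plan below uses exactly 11 crossings, so it is optimal:
1. Smuggler goes to the island with the toad.  [the mainland: the finch, the lizard, the snake, the spider, the worm | the island: the toad]
2. Smuggler goes back to the mainland alone.  [the mainland: the finch, the lizard, the snake, the spider, the worm | the island: the toad]
3. Smuggler goes to the island with the snake.  [the mainland: the finch, the lizard, the spider, the worm | the island: the snake, the toad]
4. Smuggler goes back to the mainland alone.  [the mainland: the finch, the lizard, the spider, the worm | the island: the snake, the toad]
5. Smuggler goes to the island with the worm.  [the mainland: the finch, the lizard, the spider | the island: the snake, the toad, the worm]
6. Smuggler goes back to the mainland alone.  [the mainland: the finch, the lizard, the spider | the island: the snake, the toad, the worm]
7. Smuggler goes to the island with the finch.  [the mainland: the lizard, the spider | the island: the finch, the snake, the toad, the worm]
8. Smuggler goes back to the mainland alone.  [the mainland: the lizard, the spider | the island: the finch, the snake, the toad, the worm]
9. Smuggler goes to the island with the spider.  [the mainland: the lizard | the island: the finch, the snake, the spider, the toad, the worm]
10. Smuggler goes back to the mainland alone.  [the mainland: the lizard | the island: the finch, the snake, the spider, the toad, the worm]
11. Smuggler goes to the island with the lizard.  [the mainland: — | the island: the finch, the lizard, the snake, the spider, the toad, the worm]

11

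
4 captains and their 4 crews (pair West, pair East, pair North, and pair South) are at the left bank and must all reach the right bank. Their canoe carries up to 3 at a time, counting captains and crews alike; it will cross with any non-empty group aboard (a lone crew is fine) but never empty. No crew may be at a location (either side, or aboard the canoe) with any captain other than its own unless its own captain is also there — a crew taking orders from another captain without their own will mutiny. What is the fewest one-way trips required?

Counting alone: each trip to the right bank takes at most 3 across and each return brings at least 1 back, so after t trips out (and t−1 returns) at most 3t − (t−1) of the 8 are across; that first reaches 8 at t = 4, so at least 7 crossings are needed.
The safety rule pushes this higher. Following every safe sequence of crossings, the most of the 8 that can be at the right bank as the canoe arrives there on crossing 7 is 7 — never all 8.
So no plan with fewer than 9 crossings exists, and this one achieves 9:
1. captain West and crew West cross → the right bank.
2. captain West crosses ← the left bank.
3. captain East, captain West, and crew East cross → the right bank.
4. captain West and crew West cross ← the left bank.
5. captain North, captain South, and captain West cross → the right bank.
6. crew East crosses ← the left bank.
7. crew East and crew West cross → the right bank.
8. crew West crosses ← the left bank.
9. crew North, crew South, and crew West cross → the right bank.

9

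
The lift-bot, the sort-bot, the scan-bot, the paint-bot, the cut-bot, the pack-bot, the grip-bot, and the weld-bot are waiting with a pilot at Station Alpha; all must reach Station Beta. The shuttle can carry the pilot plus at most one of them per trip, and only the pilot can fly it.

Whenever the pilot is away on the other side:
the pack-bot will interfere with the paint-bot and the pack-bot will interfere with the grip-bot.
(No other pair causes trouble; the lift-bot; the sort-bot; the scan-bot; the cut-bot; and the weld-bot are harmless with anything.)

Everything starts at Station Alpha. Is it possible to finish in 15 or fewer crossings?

Counting alone: the pilot can take at most 1 across per trip to Station Beta, so moving all 8 needs at least 8 loaded trips out, with a return between consecutive ones — at least 15 crossings.
The safety rule pushes this higher. Following every safe sequence of crossings, the most of the 8 that can be at Station Beta as the shuttle arrives there on crossing 15 is 7 — never all 8.
So the move cannot be finished within 15 crossings. (The shortest complete plan takes 17:)
1. Pilot goes to Station Beta with the pack-bot.
2. Pilot goes back to Station Alpha alone.
3. Pilot goes to Station Beta with the lift-bot.
4. Pilot goes back to Station Alpha alone.
5. Pilot goes to Station Beta with the sort-bot.
6. Pilot goes back to Station Alpha alone.
7. Pilot goes to Station Beta with the scan-bot.
8. Pilot goes back to Station Alpha alone.
9. Pilot goes to Station Beta with the paint-bot.
10. Pilot goes back to Station Alpha with the pack-bot.
11. Pilot goes to Station Beta with the grip-bot.
12. Pilot goes back to Station Alpha alone.
13. Pilot goes to Station Beta with the cut-bot.
14. Pilot goes back to Station Alpha alone.
15. Pilot goes to Station Beta with the weld-bot.
16. Pilot goes back to Station Alpha alone.
17. Pilot goes to Station Beta with the pack-bot.

No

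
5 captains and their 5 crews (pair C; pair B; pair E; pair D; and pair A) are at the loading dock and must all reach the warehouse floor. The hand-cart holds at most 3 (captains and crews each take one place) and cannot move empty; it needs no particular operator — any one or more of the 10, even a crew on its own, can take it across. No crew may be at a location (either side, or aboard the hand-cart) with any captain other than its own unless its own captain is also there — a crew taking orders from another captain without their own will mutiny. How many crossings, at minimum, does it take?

11

Counting alone: each trip to the warehouse floor takes at most 3 across and each return brings at least 1 back, so after t trips out (and t−1 returns) at most 3t − (t−1) of the 10 are across; that first reaches 10 at t = 5, so at least 9 crossings are needed.
The safety rule pushes this higher. Following every safe sequence of crossings, the most of the 10 that can be at the warehouse floor as the hand-cart arrives there on crossing 9 is 9 — never all 10.
So no plan with fewer than 11 crossings exists, and this one achieves 11:
1. captain C and crew C cross → the warehouse floor.
2. captain C crosses ← the loading dock.
3. crew B, crew D, and crew E cross → the warehouse floor.
4. crew C crosses ← the loading dock.
5. captain B, captain D, and captain E cross → the warehouse floor.
6. captain B and crew B cross ← the loading dock.
7. captain A, captain B, and captain C cross → the warehouse floor.
8. crew E crosses ← the loading dock.
9. crew B and crew C cross → the warehouse floor.
10. crew C crosses ← the loading dock.
11. crew A, crew C, and crew E cross → the warehouse floor.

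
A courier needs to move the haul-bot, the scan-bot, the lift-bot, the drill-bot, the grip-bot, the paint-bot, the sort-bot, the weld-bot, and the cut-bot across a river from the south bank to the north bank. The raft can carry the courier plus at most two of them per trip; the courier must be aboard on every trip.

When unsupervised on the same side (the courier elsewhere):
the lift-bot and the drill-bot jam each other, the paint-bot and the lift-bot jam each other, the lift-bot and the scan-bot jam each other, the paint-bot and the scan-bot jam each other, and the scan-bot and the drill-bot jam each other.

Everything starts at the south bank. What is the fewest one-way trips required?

15

Counting alone: the courier can take at most 2 across per trip to the north bank, so moving all 9 needs at least 5 loaded trips out, with a return between consecutive ones — at least 9 crossings.
The safety rule pushes this higher. Following every safe sequence of crossings, the most of the 9 that can be at the north bank as the raft arrives there on crossings 9, 11, 13 is 6, 7, 8 respectively — never all 9.
So no plan with fewer than 15 crossings exists, and this one achieves 15:
1. Courier goes to the north bank with the lift-bot and the scan-bot.  [the south bank: the cut-bot, the drill-bot, the grip-bot, the haul-bot, the paint-bot, the sort-bot, the weld-bot | the north bank: the lift-bot, the scan-bot]
2. Courier goes back to the south bank with the scan-bot.  [the south bank: the cut-bot, the drill-bot, the grip-bot, the haul-bot, the paint-bot, the scan-bot, the sort-bot, the weld-bot | the north bank: the lift-bot]
3. Courier goes to the north bank with the haul-bot and the scan-bot.  [the south bank: the cut-bot, the drill-bot, the grip-bot, the paint-bot, the sort-bot, the weld-bot | the north bank: the haul-bot, the lift-bot, the scan-bot]
4. Courier goes back to the south bank with the scan-bot.  [the south bank: the cut-bot, the drill-bot, the grip-bot, the paint-bot, the scan-bot, the sort-bot, the weld-bot | the north bank: the haul-bot, the lift-bot]
5. Courier goes to the north bank with the grip-bot and the scan-bot.  [the south bank: the cut-bot, the drill-bot, the paint-bot, the sort-bot, the weld-bot | the north bank: the grip-bot, the haul-bot, the lift-bot, the scan-bot]
6. Courier goes back to the south bank with the scan-bot.  [the south bank: the cut-bot, the drill-bot, the paint-bot, the scan-bot, the sort-bot, the weld-bot | the north bank: the grip-bot, the haul-bot, the lift-bot]
7. Courier goes to the north bank with the scan-bot and the sort-bot.  [the south bank: the cut-bot, the drill-bot, the paint-bot, the weld-bot | the north bank: the grip-bot, the haul-bot, the lift-bot, the scan-bot, the sort-bot]
8. Courier goes back to the south bank with the scan-bot.  [the south bank: the cut-bot, the drill-bot, the paint-bot, the scan-bot, the weld-bot | the north bank: the grip-bot, the haul-bot, the lift-bot, the sort-bot]
9. Courier goes to the north bank with the scan-bot and the weld-bot.  [the south bank: the cut-bot, the drill-bot, the paint-bot | the north bank: the grip-bot, the haul-bot, the lift-bot, the scan-bot, the sort-bot, the weld-bot]
10. Courier goes back to the south bank with the scan-bot.  [the south bank: the cut-bot, the drill-bot, the paint-bot, the scan-bot | the north bank: the grip-bot, the haul-bot, the lift-bot, the sort-bot, the weld-bot]
11. Courier goes to the north bank with the cut-bot and the scan-bot.  [the south bank: the drill-bot, the paint-bot | the north bank: the cut-bot, the grip-bot, the haul-bot, the lift-bot, the scan-bot, the sort-bot, the weld-bot]
12. Courier goes back to the south bank with the scan-bot.  [the south bank: the drill-bot, the paint-bot, the scan-bot | the north bank: the cut-bot, the grip-bot, the haul-bot, the lift-bot, the sort-bot, the weld-bot]
13. Courier goes to the north bank with the drill-bot and the paint-bot.  [the south bank: the scan-bot | the north bank: the cut-bot, the drill-bot, the grip-bot, the haul-bot, the lift-bot, the paint-bot, the sort-bot, the weld-bot]
14. Courier goes back to the south bank with the lift-bot.  [the south bank: the lift-bot, the scan-bot | the north bank: the cut-bot, the drill-bot, the grip-bot, the haul-bot, the paint-bot, the sort-bot, the weld-bot]
15. Courier goes to the north bank with the lift-bot and the scan-bot.  [the south bank: — | the north bank: the cut-bot, the drill-bot, the grip-bot, the haul-bot, the lift-bot, the paint-bot, the scan-bot, the sort-bot, the weld-bot]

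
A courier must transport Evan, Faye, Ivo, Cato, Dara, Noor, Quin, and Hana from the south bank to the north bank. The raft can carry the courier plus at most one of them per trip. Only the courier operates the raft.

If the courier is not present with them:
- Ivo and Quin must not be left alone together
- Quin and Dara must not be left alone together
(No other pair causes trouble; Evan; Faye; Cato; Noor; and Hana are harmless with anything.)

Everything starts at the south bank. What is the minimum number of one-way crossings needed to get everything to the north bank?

17

Counting alone: the courier can take at most 1 across per trip to the north bank, so moving all 8 needs at least 8 loaded trips out, with a return between consecutive ones — at least 15 crossings.
The safety rule pushes this higher. Following every safe sequence of crossings, the most of the 8 that can be at the north bank as the raft arrives there on crossing 15 is 7 — never all 8.
So no plan with fewer than 17 crossings exists, and this one achieves 17:
1. Courier goes to the north bank with Quin.
2. Courier goes back to the south bank alone.
3. Courier goes to the north bank with Evan.
4. Courier goes back to the south bank alone.
5. Courier goes to the north bank with Faye.
6. Courier goes back to the south bank alone.
7. Courier goes to the north bank with Ivo.
8. Courier goes back to the south bank with Quin.
9. Courier goes to the north bank with Dara.
10. Courier goes back to the south bank alone.
11. Courier goes to the north bank with Cato.
12. Courier goes back to the south bank alone.
13. Courier goes to the north bank with Noor.
14. Courier goes back to the south bank alone.
15. Courier goes to the north bank with Hana.
16. Courier goes back to the south bank alone.
17. Courier goes to the north bank with Quin.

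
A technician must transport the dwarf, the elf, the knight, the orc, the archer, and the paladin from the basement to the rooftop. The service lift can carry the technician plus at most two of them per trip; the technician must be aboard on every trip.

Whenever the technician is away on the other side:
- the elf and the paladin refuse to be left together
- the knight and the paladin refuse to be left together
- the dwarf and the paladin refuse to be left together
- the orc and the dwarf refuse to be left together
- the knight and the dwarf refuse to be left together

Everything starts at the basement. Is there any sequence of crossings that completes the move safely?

Yes

1. Technician goes to the rooftop with the dwarf and the paladin.  [the basement: the archer, the elf, the knight, the orc | the rooftop: the dwarf, the paladin]
2. Technician goes back to the basement with the dwarf.  [the basement: the archer, the dwarf, the elf, the knight, the orc | the rooftop: the paladin]
3. Technician goes to the rooftop with the dwarf and the elf.  [the basement: the archer, the knight, the orc | the rooftop: the dwarf, the elf, the paladin]
4. Technician goes back to the basement with the paladin.  [the basement: the archer, the knight, the orc, the paladin | the rooftop: the dwarf, the elf]
5. Technician goes to the rooftop with the knight and the orc.  [the basement: the archer, the paladin | the rooftop: the dwarf, the elf, the knight, the orc]
6. Technician goes back to the basement with the dwarf.  [the basement: the archer, the dwarf, the paladin | the rooftop: the elf, the knight, the orc]
7. Technician goes to the rooftop with the archer and the dwarf.  [the basement: the paladin | the rooftop: the archer, the dwarf, the elf, the knight, the orc]
8. Technician goes back to the basement with the dwarf.  [the basement: the dwarf, the paladin | the rooftop: the archer, the elf, the knight, the orc]
9. Technician goes to the rooftop with the dwarf and the paladin.  [the basement: — | the rooftop: the archer, the dwarf, the elf, the knight, the orc, the paladin]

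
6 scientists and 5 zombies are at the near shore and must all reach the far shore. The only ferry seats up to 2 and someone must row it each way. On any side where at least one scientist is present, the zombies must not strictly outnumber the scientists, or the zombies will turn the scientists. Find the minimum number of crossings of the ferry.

19

Counting alone: each trip to the far shore takes at most 2 across and each return brings at least 1 back, so after t trips out (and t−1 returns) at most 2t − (t−1) of the 11 are across; that first reaches 11 at t = 10, so at least 19 crossings are needed.
The plan below uses exactly 19 crossings, so it is optimal:
1. 2 zombies → the far shore.  (the near shore: 6S 3Z; the far shore: 0S 2Z)
2. 1 zombie ← the near shore.  (the near shore: 6S 4Z; the far shore: 0S 1Z)
3. 2 zombies → the far shore.  (the near shore: 6S 2Z; the far shore: 0S 3Z)
4. 1 zombie ← the near shore.  (the near shore: 6S 3Z; the far shore: 0S 2Z)
5. 2 scientists → the far shore.  (the near shore: 4S 3Z; the far shore: 2S 2Z)
6. 1 zombie ← the near shore.  (the near shore: 4S 4Z; the far shore: 2S 1Z)
7. 1 scientist and 1 zombie → the far shore.  (the near shore: 3S 3Z; the far shore: 3S 2Z)
8. 1 scientist ← the near shore.  (the near shore: 4S 3Z; the far shore: 2S 2Z)
9. 1 scientist and 1 zombie → the far shore.  (the near shore: 3S 2Z; the far shore: 3S 3Z)
10. 1 zombie ← the near shore.  (the near shore: 3S 3Z; the far shore: 3S 2Z)
11. 1 scientist and 1 zombie → the far shore.  (the near shore: 2S 2Z; the far shore: 4S 3Z)
12. 1 scientist ← the near shore.  (the near shore: 3S 2Z; the far shore: 3S 3Z)
13. 1 scientist and 1 zombie → the far shore.  (the near shore: 2S 1Z; the far shore: 4S 4Z)
14. 1 zombie ← the near shore.  (the near shore: 2S 2Z; the far shore: 4S 3Z)
15. 1 scientist and 1 zombie → the far shore.  (the near shore: 1S 1Z; the far shore: 5S 4Z)
16. 1 scientist ← the near shore.  (the near shore: 2S 1Z; the far shore: 4S 4Z)
17. 1 scientist and 1 zombie → the far shore.  (the near shore: 1S 0Z; the far shore: 5S 5Z)
18. 1 zombie ← the near shore.  (the near shore: 1S 1Z; the far shore: 5S 4Z)
19. 1 scientist and 1 zombie → the far shore.  (the near shore: 0S 0Z; the far shore: 6S 5Z)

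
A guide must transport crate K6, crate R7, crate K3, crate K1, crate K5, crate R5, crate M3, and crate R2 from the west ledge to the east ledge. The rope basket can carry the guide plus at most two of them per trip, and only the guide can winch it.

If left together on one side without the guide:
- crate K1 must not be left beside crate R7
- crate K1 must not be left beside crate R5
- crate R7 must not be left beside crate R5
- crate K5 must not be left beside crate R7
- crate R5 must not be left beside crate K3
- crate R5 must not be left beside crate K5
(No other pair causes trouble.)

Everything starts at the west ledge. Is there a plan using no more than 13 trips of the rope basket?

Yes — this plan uses 13 crossings (≤ 13):
1. Guide goes to the east ledge with crate R5 and crate R7.  [the west ledge: crate K1, crate K3, crate K5, crate K6, crate M3, crate R2 | the east ledge: crate R5, crate R7]
2. Guide goes back to the west ledge with crate R7.  [the west ledge: crate K1, crate K3, crate K5, crate K6, crate M3, crate R2, crate R7 | the east ledge: crate R5]
3. Guide goes to the east ledge with crate K6 and crate R7.  [the west ledge: crate K1, crate K3, crate K5, crate M3, crate R2 | the east ledge: crate K6, crate R5, crate R7]
4. Guide goes back to the west ledge with crate R7.  [the west ledge: crate K1, crate K3, crate K5, crate M3, crate R2, crate R7 | the east ledge: crate K6, crate R5]
5. Guide goes to the east ledge with crate K3 and crate R7.  [the west ledge: crate K1, crate K5, crate M3, crate R2 | the east ledge: crate K3, crate K6, crate R5, crate R7]
6. Guide goes back to the west ledge with crate R5.  [the west ledge: crate K1, crate K5, crate M3, crate R2, crate R5 | the east ledge: crate K3, crate K6, crate R7]
7. Guide goes to the east ledge with crate K1 and crate K5.  [the west ledge: crate M3, crate R2, crate R5 | the east ledge: crate K1, crate K3, crate K5, crate K6, crate R7]
8. Guide goes back to the west ledge with crate R7.  [the west ledge: crate M3, crate R2, crate R5, crate R7 | the east ledge: crate K1, crate K3, crate K5, crate K6]
9. Guide goes to the east ledge with crate M3 and crate R7.  [the west ledge: crate R2, crate R5 | the east ledge: crate K1, crate K3, crate K5, crate K6, crate M3, crate R7]
10. Guide goes back to the west ledge with crate R7.  [the west ledge: crate R2, crate R5, crate R7 | the east ledge: crate K1, crate K3, crate K5, crate K6, crate M3]
11. Guide goes to the east ledge with crate R2 and crate R7.  [the west ledge: crate R5 | the east ledge: crate K1, crate K3, crate K5, crate K6, crate M3, crate R2, crate R7]
12. Guide goes back to the west ledge with crate R7.  [the west ledge: crate R5, crate R7 | the east ledge: crate K1, crate K3, crate K5, crate K6, crate M3, crate R2]
13. Guide goes to the east ledge with crate R5 and crate R7.  [the west ledge: — | the east ledge: crate K1, crate K3, crate K5, crate K6, crate M3, crate R2, crate R5, crate R7]

Yes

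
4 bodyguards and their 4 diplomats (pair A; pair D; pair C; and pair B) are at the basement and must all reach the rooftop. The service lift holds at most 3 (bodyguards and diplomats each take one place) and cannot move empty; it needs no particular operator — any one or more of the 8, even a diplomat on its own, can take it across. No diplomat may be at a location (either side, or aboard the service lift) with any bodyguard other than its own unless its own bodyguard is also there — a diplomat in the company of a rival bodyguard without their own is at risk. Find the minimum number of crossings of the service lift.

9

Counting alone: each trip to the rooftop takes at most 3 across and each return brings at least 1 back, so after t trips out (and t−1 returns) at most 3t − (t−1) of the 8 are across; that first reaches 8 at t = 4, so at least 7 crossings are needed.
The safety rule pushes this higher. Following every safe sequence of crossings, the most of the 8 that can be at the rooftop as the service lift arrives there on crossing 7 is 7 — never all 8.
So no plan with fewer than 9 crossings exists, and this one achieves 9:
1. bodyguard A and diplomat A cross → the rooftop.
2. bodyguard A crosses ← the basement.
3. bodyguard A, bodyguard D, and diplomat D cross → the rooftop.
4. bodyguard A and diplomat A cross ← the basement.
5. bodyguard A, bodyguard B, and bodyguard C cross → the rooftop.
6. diplomat D crosses ← the basement.
7. diplomat A and diplomat D cross → the rooftop.
8. diplomat A crosses ← the basement.
9. diplomat A, diplomat B, and diplomat C cross → the rooftop.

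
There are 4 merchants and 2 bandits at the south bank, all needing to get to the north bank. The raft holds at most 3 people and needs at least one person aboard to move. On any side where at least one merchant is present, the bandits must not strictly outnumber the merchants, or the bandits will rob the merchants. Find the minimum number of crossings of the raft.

5

Counting alone: each trip to the north bank takes at most 3 across and each return brings at least 1 back, so after t trips out (and t−1 returns) at most 3t − (t−1) of the 6 are across; that first reaches 6 at t = 3, so at least 5 crossings are needed.
The plan below uses exactly 5 crossings, so it is optimal:
1. 2 bandits → the north bank.  (the south bank: 4M 0B; the north bank: 0M 2B)
2. 1 bandit ← the south bank.  (the south bank: 4M 1B; the north bank: 0M 1B)
3. 2 merchants and 1 bandit → the north bank.  (the south bank: 2M 0B; the north bank: 2M 2B)
4. 1 bandit ← the south bank.  (the south bank: 2M 1B; the north bank: 2M 1B)
5. 2 merchants and 1 bandit → the north bank.  (the south bank: 0M 0B; the north bank: 4M 2B)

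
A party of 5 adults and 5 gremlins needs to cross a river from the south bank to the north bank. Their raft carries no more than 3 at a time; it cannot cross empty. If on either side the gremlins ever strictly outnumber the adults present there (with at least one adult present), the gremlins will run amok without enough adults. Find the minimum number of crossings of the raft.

Counting alone: each trip to the north bank takes at most 3 across and each return brings at least 1 back, so after t trips out (and t−1 returns) at most 3t − (t−1) of the 10 are across; that first reaches 10 at t = 5, so at least 9 crossings are needed.
The safety rule pushes this higher. Following every safe sequence of crossings, the most of the 10 that can be at the north bank as the raft arrives there on crossing 9 is 9 — never all 10.
So no plan with fewer than 11 crossings exists, and this one achieves 11:
1. 2 gremlins → the north bank.  (the south bank: 5A 3G; the north bank: 0A 2G)
2. 1 gremlin ← the south bank.  (the south bank: 5A 4G; the north bank: 0A 1G)
3. 3 gremlins → the north bank.  (the south bank: 5A 1G; the north bank: 0A 4G)
4. 1 gremlin ← the south bank.  (the south bank: 5A 2G; the north bank: 0A 3G)
5. 3 adults → the north bank.  (the south bank: 2A 2G; the north bank: 3A 3G)
6. 1 adult and 1 gremlin ← the south bank.  (the south bank: 3A 3G; the north bank: 2A 2G)
7. 3 adults → the north bank.  (the south bank: 0A 3G; the north bank: 5A 2G)
8. 1 gremlin ← the south bank.  (the south bank: 0A 4G; the north bank: 5A 1G)
9. 2 gremlins → the north bank.  (the south bank: 0A 2G; the north bank: 5A 3G)
10. 1 gremlin ← the south bank.  (the south bank: 0A 3G; the north bank: 5A 2G)
11. 3 gremlins → the north bank.  (the south bank: 0A 0G; the north bank: 5A 5G)

11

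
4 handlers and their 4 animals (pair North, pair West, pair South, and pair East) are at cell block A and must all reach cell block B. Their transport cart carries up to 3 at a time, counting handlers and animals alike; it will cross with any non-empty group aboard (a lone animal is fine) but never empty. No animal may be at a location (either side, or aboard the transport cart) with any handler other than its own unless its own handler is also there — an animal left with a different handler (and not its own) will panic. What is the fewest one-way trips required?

Counting alone: each trip to cell block B takes at most 3 across and each return brings at least 1 back, so after t trips out (and t−1 returns) at most 3t − (t−1) of the 8 are across; that first reaches 8 at t = 4, so at least 7 crossings are needed.
The safety rule pushes this higher. Following every safe sequence of crossings, the most of the 8 that can be at cell block B as the transport cart arrives there on crossing 7 is 7 — never all 8.
So no plan with fewer than 9 crossings exists, and this one achieves 9:
1. animal North and handler North cross → cell block B.
2. handler North crosses ← cell block A.
3. animal West, handler North, and handler West cross → cell block B.
4. animal North and handler North cross ← cell block A.
5. handler East, handler North, and handler South cross → cell block B.
6. animal West crosses ← cell block A.
7. animal North and animal West cross → cell block B.
8. animal North crosses ← cell block A.
9. animal East, animal North, and animal South cross → cell block B.

9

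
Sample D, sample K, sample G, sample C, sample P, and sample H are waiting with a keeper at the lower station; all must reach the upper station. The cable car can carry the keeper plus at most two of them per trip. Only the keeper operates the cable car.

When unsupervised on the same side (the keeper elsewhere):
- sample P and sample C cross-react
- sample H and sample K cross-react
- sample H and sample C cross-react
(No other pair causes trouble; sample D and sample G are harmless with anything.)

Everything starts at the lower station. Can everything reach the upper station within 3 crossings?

No

Counting alone: the keeper can take at most 2 across per trip to the upper station, so moving all 6 needs at least 3 loaded trips out, with a return between consecutive ones — at least 5 crossings.
Since 3 < 5, 3 crossings cannot be enough. (The shortest complete plan in fact takes 5:)
1. Keeper goes to the upper station with sample C and sample K.
2. Keeper goes back to the lower station alone.
3. Keeper goes to the upper station with sample D and sample G.
4. Keeper goes back to the lower station alone.
5. Keeper goes to the upper station with sample H and sample P.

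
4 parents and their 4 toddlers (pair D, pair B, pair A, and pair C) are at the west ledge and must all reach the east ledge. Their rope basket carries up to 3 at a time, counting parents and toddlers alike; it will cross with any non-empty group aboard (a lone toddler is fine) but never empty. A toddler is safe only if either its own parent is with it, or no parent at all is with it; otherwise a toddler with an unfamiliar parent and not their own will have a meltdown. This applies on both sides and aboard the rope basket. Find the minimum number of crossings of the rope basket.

Counting alone: each trip to the east ledge takes at most 3 across and each return brings at least 1 back, so after t trips out (and t−1 returns) at most 3t − (t−1) of the 8 are across; that first reaches 8 at t = 4, so at least 7 crossings are needed.
The safety rule pushes this higher. Following every safe sequence of crossings, the most of the 8 that can be at the east ledge as the rope basket arrives there on crossing 7 is 7 — never all 8.
So no plan with fewer than 9 crossings exists, and this one achieves 9:
1. parent D and toddler D cross → the east ledge.
2. parent D crosses ← the west ledge.
3. parent B, parent D, and toddler B cross → the east ledge.
4. parent D and toddler D cross ← the west ledge.
5. parent A, parent C, and parent D cross → the east ledge.
6. toddler B crosses ← the west ledge.
7. toddler B and toddler D cross → the east ledge.
8. toddler D crosses ← the west ledge.
9. toddler A, toddler C, and toddler D cross → the east ledge.

9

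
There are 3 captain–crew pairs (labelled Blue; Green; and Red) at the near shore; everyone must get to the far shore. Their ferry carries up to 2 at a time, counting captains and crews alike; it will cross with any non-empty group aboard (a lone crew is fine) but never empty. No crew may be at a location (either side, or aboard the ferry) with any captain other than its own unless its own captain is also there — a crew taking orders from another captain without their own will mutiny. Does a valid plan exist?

1. captain Blue and crew Blue cross → the far shore.
2. captain Blue crosses ← the near shore.
3. crew Green and crew Red cross → the far shore.
4. crew Blue crosses ← the near shore.
5. captain Green and captain Red cross → the far shore.
6. captain Green and crew Green cross ← the near shore.
7. captain Blue and captain Green cross → the far shore.
8. crew Red crosses ← the near shore.
9. crew Blue and crew Green cross → the far shore.
10. captain Red crosses ← the near shore.
11. captain Red and crew Red cross → the far shore.

Yes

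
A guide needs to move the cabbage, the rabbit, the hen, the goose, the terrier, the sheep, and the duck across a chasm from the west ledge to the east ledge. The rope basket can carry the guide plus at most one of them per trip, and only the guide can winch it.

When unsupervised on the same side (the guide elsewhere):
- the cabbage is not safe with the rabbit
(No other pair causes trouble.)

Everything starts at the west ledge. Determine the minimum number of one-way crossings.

Counting alone: the guide can take at most 1 across per trip to the east ledge, so moving all 7 needs at least 7 loaded trips out, with a return between consecutive ones — at least 13 crossings.
The plan below uses exactly 13 crossings, so it is optimal:
1. Guide goes to the east ledge with the cabbage.
2. Guide goes back to the west ledge alone.
3. Guide goes to the east ledge with the hen.
4. Guide goes back to the west ledge alone.
5. Guide goes to the east ledge with the goose.
6. Guide goes back to the west ledge alone.
7. Guide goes to the east ledge with the terrier.
8. Guide goes back to the west ledge alone.
9. Guide goes to the east ledge with the sheep.
10. Guide goes back to the west ledge alone.
11. Guide goes to the east ledge with the duck.
12. Guide goes back to the west ledge alone.
13. Guide goes to the east ledge with the rabbit.

13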